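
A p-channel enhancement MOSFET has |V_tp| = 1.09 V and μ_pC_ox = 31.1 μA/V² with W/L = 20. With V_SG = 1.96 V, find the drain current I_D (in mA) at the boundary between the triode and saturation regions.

I_D = 0.235 mA

At the boundary V_SD = V_ov = V_SG − |V_tp| = 1.96 − 1.09 = 0.87 V.
k_p = μ_pC_ox · (W/L) = 0.622 mA/V².
I_D = ½ k_p V_ov² = 0.5 × 0.622 × 0.87² = 0.235 mA.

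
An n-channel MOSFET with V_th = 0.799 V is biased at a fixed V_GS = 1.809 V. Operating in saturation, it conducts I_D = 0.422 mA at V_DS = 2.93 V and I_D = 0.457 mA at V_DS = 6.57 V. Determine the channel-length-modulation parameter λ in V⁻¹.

With V_GS fixed, I_D ∝ (1 + λ V_DS) in saturation, so I_D2/I_D1 = (1 + λ V_DS2)/(1 + λ V_DS1).
0.457/0.422 = 1.083 = (1 + 6.57 λ)/(1 + 2.93 λ).
Solving: λ (I_D1 V_DS2 − I_D2 V_DS1) = I_D2 − I_D1, so λ = (0.457 − 0.422) / (0.422 × 6.57 − 0.457 × 2.93) = 0.035 / 1.43 = 0.0244 V⁻¹.

λ = 0.0244 V⁻¹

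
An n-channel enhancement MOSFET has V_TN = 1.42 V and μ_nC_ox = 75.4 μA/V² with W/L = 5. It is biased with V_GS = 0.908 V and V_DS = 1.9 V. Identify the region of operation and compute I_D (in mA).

Cutoff; I_D = 0 mA

V_GS = 0.908 V < V_TN = 1.42 V, so the transistor is in cutoff.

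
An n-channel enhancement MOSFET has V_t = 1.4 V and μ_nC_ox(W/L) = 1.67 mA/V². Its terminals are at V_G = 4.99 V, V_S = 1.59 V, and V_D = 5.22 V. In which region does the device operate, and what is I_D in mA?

V_GS = V_G − V_S = 4.99 − 1.59 = 3.4 V; V_DS = V_D − V_S = 5.22 − 1.59 = 3.63 V.
V_ov = V_GS − V_t = 3.4 − 1.4 = 2 V.
Since V_DS = 3.63 V ≥ V_ov = 2 V, the device is in saturation.
I_D = ½ k_n V_ov² = 0.5 × 1.67 × 2² = 3.34 mA.

Saturation; I_D = 3.34 mA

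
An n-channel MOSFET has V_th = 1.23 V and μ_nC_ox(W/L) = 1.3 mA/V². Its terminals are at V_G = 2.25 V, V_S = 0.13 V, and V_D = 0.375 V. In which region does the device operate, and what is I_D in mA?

V_GS = V_G − V_S = 2.25 − 0.13 = 2.12 V; V_DS = V_D − V_S = 0.375 − 0.13 = 0.245 V.
V_ov = V_GS − V_th = 2.12 − 1.23 = 0.89 V.
Since V_DS = 0.245 V < V_ov = 0.89 V, the device is in the triode region.
I_D = k_n [V_ov · V_DS − ½ V_DS²] = 1.3 × [0.89 × 0.245 − 0.5 × 0.245²] = 0.244 mA.

Triode; I_D = 0.244 mA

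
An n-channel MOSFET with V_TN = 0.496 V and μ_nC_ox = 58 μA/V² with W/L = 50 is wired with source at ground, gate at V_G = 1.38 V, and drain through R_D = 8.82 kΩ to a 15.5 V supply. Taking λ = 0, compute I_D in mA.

I_D = 1.13 mA

V_GS = V_G = 1.38 V, so V_ov = 1.38 − 0.496 = 0.884 V.
k_n = μ_nC_ox · (W/L) = 2.9 mA/V².
Assume saturation: I_D = ½ k_n V_ov² = 0.5 × 2.9 × 0.884² = 1.13 mA, giving V_DS = V_DD − I_D R_D = 15.5 − 1.13 × 8.82 = 5.51 V.
V_DS = 5.51 V ≥ V_ov = 0.884 V, confirming saturation.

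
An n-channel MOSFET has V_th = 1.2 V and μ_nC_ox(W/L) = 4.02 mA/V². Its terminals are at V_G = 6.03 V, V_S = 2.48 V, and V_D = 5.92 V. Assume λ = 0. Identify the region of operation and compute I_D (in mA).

Saturation; I_D = 11.1 mA

V_GS = V_G − V_S = 6.03 − 2.48 = 3.55 V; V_DS = V_D − V_S = 5.92 − 2.48 = 3.44 V.
V_ov = V_GS − V_th = 3.55 − 1.2 = 2.35 V.
Since V_DS = 3.44 V ≥ V_ov = 2.35 V, the device is in saturation.
I_D = ½ k_n V_ov² = 0.5 × 4.02 × 2.35² = 11.1 mA.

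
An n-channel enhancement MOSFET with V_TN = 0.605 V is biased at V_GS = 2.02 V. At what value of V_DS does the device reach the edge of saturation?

The boundary between triode and saturation is V_DS = V_GS − V_TN = V_ov.
V_ov = 2.02 − 0.605 = 1.42 V.

V_DS,sat = 1.42 V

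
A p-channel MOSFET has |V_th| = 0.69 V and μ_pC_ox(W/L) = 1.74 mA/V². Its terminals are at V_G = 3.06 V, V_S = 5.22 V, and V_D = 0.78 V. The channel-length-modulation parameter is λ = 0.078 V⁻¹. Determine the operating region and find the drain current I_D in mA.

Saturation; I_D = 2.53 mA

V_SG = V_S − V_G = 5.22 − 3.06 = 2.16 V; V_SD = V_S − V_D = 5.22 − 0.78 = 4.44 V.
V_ov = V_SG − |V_th| = 2.16 − 0.69 = 1.47 V.
Since V_SD = 4.44 V ≥ V_ov = 1.47 V, the device is in saturation.
I_D = ½ k_p V_ov² (1 + λ V_SD) = 0.5 × 1.74 × 1.47² × (1 + 0.078 × 4.44) = 2.53 mA.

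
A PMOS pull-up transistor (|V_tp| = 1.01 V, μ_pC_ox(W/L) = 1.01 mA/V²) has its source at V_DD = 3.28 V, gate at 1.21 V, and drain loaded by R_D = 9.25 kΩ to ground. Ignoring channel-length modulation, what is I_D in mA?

V_SG = V_DD − V_G = 3.28 − 1.21 = 2.07 V, so V_ov = 2.07 − 1.01 = 1.06 V.
Assume saturation: I_D = ½ k_p V_ov² = 0.5 × 1.01 × 1.06² = 0.567 mA, giving V_SD = V_DD − I_D R_D = 3.28 − 0.567 × 9.25 = -1.97 V.
But -1.97 V < V_ov = 1.06 V, so the device is actually in triode.
In triode I_D = k_p[V_ov V_SD − ½ V_SD²] and I_D = (V_DD − V_SD)/R_D. Equating: 4.67 V_SD² − 10.9 V_SD + 3.28 = 0, giving V_SD = 0.355 V (the root below V_ov).
I_D = (3.28 − 0.355) / 9.25 = 0.316 mA.

I_D = 0.316 mA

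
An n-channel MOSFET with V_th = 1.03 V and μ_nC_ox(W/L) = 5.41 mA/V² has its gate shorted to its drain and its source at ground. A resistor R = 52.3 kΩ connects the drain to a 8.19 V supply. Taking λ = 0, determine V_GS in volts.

V_GS = 1.25 V

With gate tied to drain, V_GS = V_DS ≥ V_GS − V_th, so the device is in saturation.
KCL at the drain: ½ k_n (V_GS − V_th)² = (V_DD − V_GS)/R.
Let x = V_GS − 1.03. Then 141 x² + x − 7.16 = 0, giving x = 0.221 V (positive root), so V_GS = 1.25 V.
I_D = (V_DD − V_GS)/R = (8.19 − 1.25) / 52.3 = 0.133 mA.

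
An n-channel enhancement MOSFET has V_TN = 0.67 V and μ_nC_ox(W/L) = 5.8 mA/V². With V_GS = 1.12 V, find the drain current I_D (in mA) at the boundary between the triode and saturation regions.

At the boundary V_DS = V_ov = V_GS − V_TN = 1.12 − 0.67 = 0.45 V.
I_D = ½ k_n V_ov² = 0.5 × 5.8 × 0.45² = 0.587 mA.

I_D = 0.587 mA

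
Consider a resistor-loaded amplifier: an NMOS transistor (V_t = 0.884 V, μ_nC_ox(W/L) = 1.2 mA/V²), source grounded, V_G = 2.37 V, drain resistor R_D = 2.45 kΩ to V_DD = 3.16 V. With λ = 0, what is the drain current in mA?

V_GS = V_G = 2.37 V, so V_ov = 2.37 − 0.884 = 1.49 V.
Assume saturation: I_D = ½ k_n V_ov² = 0.5 × 1.2 × 1.49² = 1.32 mA, giving V_DS = V_DD − I_D R_D = 3.16 − 1.32 × 2.45 = -0.086 V.
But -0.086 V < V_ov = 1.49 V, so the device is actually in triode.
In triode I_D = k_n[V_ov V_DS − ½ V_DS²] and I_D = (V_DD − V_DS)/R_D. Equating: 1.47 V_DS² − 5.369 V_DS + 3.16 = 0, giving V_DS = 0.738 V (the root below V_ov).
I_D = (3.16 − 0.738) / 2.45 = 0.989 mA.

I_D = 0.989 mA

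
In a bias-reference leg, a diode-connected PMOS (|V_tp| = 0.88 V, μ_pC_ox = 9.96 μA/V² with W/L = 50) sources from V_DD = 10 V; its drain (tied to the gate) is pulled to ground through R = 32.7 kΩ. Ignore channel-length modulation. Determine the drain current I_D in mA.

I_D = 0.248 mA

With gate tied to drain, V_SG = V_SD ≥ V_SG − |V_tp|, so the device is in saturation.
k_p = μ_pC_ox · (W/L) = 0.498 mA/V².
KCL at the drain: ½ k_p (V_SG − |V_tp|)² = (V_DD − V_SG)/R.
Let x = V_SG − 0.88. Then 8.14 x² + x − 9.12 = 0, giving x = 0.999 V (positive root), so V_SG = 1.88 V.
I_D = (V_DD − V_SG)/R = (10 − 1.88) / 32.7 = 0.248 mA.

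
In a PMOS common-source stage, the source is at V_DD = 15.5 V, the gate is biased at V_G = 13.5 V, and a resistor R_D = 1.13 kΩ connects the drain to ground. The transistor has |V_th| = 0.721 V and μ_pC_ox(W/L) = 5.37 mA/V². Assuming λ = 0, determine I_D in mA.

I_D = 4.39 mA

V_SG = V_DD − V_G = 15.5 − 13.5 = 2 V, so V_ov = 2 − 0.721 = 1.28 V.
Assume saturation: I_D = ½ k_p V_ov² = 0.5 × 5.37 × 1.28² = 4.39 mA, giving V_SD = V_DD − I_D R_D = 15.5 − 4.39 × 1.13 = 10.5 V.
V_SD = 10.5 V ≥ V_ov = 1.28 V, confirming saturation.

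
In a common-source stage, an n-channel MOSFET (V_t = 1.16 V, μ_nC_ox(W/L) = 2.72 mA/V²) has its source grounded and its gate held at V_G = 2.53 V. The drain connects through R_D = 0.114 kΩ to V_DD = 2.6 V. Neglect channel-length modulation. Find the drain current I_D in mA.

V_GS = V_G = 2.53 V, so V_ov = 2.53 − 1.16 = 1.37 V.
Assume saturation: I_D = ½ k_n V_ov² = 0.5 × 2.72 × 1.37² = 2.55 mA, giving V_DS = V_DD − I_D R_D = 2.6 − 2.55 × 0.114 = 2.31 V.
V_DS = 2.31 V ≥ V_ov = 1.37 V, confirming saturation.

I_D = 2.55 mA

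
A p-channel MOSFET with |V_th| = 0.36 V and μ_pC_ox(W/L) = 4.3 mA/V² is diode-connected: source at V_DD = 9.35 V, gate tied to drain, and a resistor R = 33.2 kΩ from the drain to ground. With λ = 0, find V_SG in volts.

With gate tied to drain, V_SG = V_SD ≥ V_SG − |V_th|, so the device is in saturation.
KCL at the drain: ½ k_p (V_SG − |V_th|)² = (V_DD − V_SG)/R.
Let x = V_SG − 0.36. Then 71.4 x² + x − 8.99 = 0, giving x = 0.348 V (positive root), so V_SG = 0.708 V.
I_D = (V_DD − V_SG)/R = (9.35 − 0.708) / 33.2 = 0.26 mA.

V_SG = 0.708 V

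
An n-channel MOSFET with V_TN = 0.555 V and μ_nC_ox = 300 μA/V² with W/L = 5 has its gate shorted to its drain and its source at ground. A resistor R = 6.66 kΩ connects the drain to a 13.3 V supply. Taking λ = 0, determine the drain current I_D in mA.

I_D = 1.69 mA

With gate tied to drain, V_GS = V_DS ≥ V_GS − V_TN, so the device is in saturation.
k_n = μ_nC_ox · (W/L) = 1.5 mA/V².
KCL at the drain: ½ k_n (V_GS − V_TN)² = (V_DD − V_GS)/R.
Let x = V_GS − 0.555. Then 5 x² + x − 12.75 = 0, giving x = 1.5 V (positive root), so V_GS = 2.06 V.
I_D = (V_DD − V_GS)/R = (13.3 − 2.06) / 6.66 = 1.69 mA.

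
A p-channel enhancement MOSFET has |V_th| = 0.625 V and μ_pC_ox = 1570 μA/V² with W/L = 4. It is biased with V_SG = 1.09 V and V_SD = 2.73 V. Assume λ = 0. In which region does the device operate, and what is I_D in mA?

Saturation; I_D = 0.679 mA

k_p = μ_pC_ox · (W/L) = 6.28 mA/V².
V_ov = V_SG − |V_th| = 1.09 − 0.625 = 0.465 V.
Since V_SD = 2.73 V ≥ V_ov = 0.465 V, the device is in saturation.
I_D = ½ k_p V_ov² = 0.5 × 6.28 × 0.465² = 0.679 mA.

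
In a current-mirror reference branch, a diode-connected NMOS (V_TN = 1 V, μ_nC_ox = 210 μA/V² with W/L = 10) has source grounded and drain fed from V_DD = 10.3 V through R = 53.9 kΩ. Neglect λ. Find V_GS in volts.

With gate tied to drain, V_GS = V_DS ≥ V_GS − V_TN, so the device is in saturation.
k_n = μ_nC_ox · (W/L) = 2.1 mA/V².
KCL at the drain: ½ k_n (V_GS − V_TN)² = (V_DD − V_GS)/R.
Let x = V_GS − 1. Then 56.6 x² + x − 9.3 = 0, giving x = 0.397 V (positive root), so V_GS = 1.4 V.
I_D = (V_DD − V_GS)/R = (10.3 − 1.4) / 53.9 = 0.165 mA.

V_GS = 1.40 V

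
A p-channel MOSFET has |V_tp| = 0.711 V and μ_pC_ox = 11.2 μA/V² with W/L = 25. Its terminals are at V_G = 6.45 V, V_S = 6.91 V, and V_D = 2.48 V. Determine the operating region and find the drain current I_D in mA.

Cutoff; I_D = 0 mA

V_SG = V_S − V_G = 6.91 − 6.45 = 0.46 V; V_SD = V_S − V_D = 6.91 − 2.48 = 4.43 V.
V_SG = 0.46 V < |V_tp| = 0.711 V, so the transistor is in cutoff.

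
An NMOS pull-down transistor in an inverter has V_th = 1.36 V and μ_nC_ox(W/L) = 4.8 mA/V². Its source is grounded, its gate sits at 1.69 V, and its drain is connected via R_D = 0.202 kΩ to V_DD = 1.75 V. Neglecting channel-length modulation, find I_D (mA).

I_D = 0.261 mA

V_GS = V_G = 1.69 V, so V_ov = 1.69 − 1.36 = 0.33 V.
Assume saturation: I_D = ½ k_n V_ov² = 0.5 × 4.8 × 0.33² = 0.261 mA, giving V_DS = V_DD − I_D R_D = 1.75 − 0.261 × 0.202 = 1.7 V.
V_DS = 1.7 V ≥ V_ov = 0.33 V, confirming saturation.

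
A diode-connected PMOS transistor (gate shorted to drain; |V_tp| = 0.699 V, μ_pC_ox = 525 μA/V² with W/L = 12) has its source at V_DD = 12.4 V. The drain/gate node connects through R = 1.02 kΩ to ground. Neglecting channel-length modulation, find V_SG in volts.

With gate tied to drain, V_SG = V_SD ≥ V_SG − |V_tp|, so the device is in saturation.
k_p = μ_pC_ox · (W/L) = 6.3 mA/V².
KCL at the drain: ½ k_p (V_SG − |V_tp|)² = (V_DD − V_SG)/R.
Let x = V_SG − 0.699. Then 3.21 x² + x − 11.7 = 0, giving x = 1.76 V (positive root), so V_SG = 2.46 V.
I_D = (V_DD − V_SG)/R = (12.4 − 2.46) / 1.02 = 9.75 mA.

V_SG = 2.46 V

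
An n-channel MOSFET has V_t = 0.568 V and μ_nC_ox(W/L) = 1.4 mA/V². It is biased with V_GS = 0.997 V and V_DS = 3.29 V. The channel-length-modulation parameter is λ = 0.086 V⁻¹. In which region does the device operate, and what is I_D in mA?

V_ov = V_GS − V_t = 0.997 − 0.568 = 0.429 V.
Since V_DS = 3.29 V ≥ V_ov = 0.429 V, the device is in saturation.
I_D = ½ k_n V_ov² (1 + λ V_DS) = 0.5 × 1.4 × 0.429² × (1 + 0.086 × 3.29) = 0.165 mA.

Saturation; I_D = 0.165 mA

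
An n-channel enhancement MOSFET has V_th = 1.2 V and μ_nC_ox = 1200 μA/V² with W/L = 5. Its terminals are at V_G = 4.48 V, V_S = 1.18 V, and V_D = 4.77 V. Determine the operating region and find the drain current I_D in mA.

V_GS = V_G − V_S = 4.48 − 1.18 = 3.3 V; V_DS = V_D − V_S = 4.77 − 1.18 = 3.59 V.
k_n = μ_nC_ox · (W/L) = 6 mA/V².
V_ov = V_GS − V_th = 3.3 − 1.2 = 2.1 V.
Since V_DS = 3.59 V ≥ V_ov = 2.1 V, the device is in saturation.
I_D = ½ k_n V_ov² = 0.5 × 6 × 2.1² = 13.2 mA.

Saturation; I_D = 13.2 mA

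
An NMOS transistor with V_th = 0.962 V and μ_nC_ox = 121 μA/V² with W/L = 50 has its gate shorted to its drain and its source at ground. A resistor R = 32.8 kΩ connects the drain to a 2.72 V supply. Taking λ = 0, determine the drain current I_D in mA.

I_D = 0.0497 mA

With gate tied to drain, V_GS = V_DS ≥ V_GS − V_th, so the device is in saturation.
k_n = μ_nC_ox · (W/L) = 6.05 mA/V².
KCL at the drain: ½ k_n (V_GS − V_th)² = (V_DD − V_GS)/R.
Let x = V_GS − 0.962. Then 99.2 x² + x − 1.758 = 0, giving x = 0.128 V (positive root), so V_GS = 1.09 V.
I_D = (V_DD − V_GS)/R = (2.72 − 1.09) / 32.8 = 0.0497 mA.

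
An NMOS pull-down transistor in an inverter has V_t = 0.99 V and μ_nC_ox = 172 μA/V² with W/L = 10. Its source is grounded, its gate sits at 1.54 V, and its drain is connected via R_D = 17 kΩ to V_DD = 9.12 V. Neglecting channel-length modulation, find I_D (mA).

I_D = 0.260 mA

V_GS = V_G = 1.54 V, so V_ov = 1.54 − 0.99 = 0.55 V.
k_n = μ_nC_ox · (W/L) = 1.72 mA/V².
Assume saturation: I_D = ½ k_n V_ov² = 0.5 × 1.72 × 0.55² = 0.26 mA, giving V_DS = V_DD − I_D R_D = 9.12 − 0.26 × 17 = 4.7 V.
V_DS = 4.7 V ≥ V_ov = 0.55 V, confirming saturation.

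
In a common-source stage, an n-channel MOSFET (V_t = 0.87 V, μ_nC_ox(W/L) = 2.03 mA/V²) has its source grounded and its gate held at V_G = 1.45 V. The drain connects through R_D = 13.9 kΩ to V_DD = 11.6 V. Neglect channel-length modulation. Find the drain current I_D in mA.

V_GS = V_G = 1.45 V, so V_ov = 1.45 − 0.87 = 0.58 V.
Assume saturation: I_D = ½ k_n V_ov² = 0.5 × 2.03 × 0.58² = 0.341 mA, giving V_DS = V_DD − I_D R_D = 11.6 − 0.341 × 13.9 = 6.85 V.
V_DS = 6.85 V ≥ V_ov = 0.58 V, confirming saturation.

I_D = 0.341 mA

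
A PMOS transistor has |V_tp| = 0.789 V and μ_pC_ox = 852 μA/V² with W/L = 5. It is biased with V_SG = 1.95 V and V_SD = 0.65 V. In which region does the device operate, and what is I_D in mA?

k_p = μ_pC_ox · (W/L) = 4.26 mA/V².
V_ov = V_SG − |V_tp| = 1.95 − 0.789 = 1.16 V.
Since V_SD = 0.65 V < V_ov = 1.16 V, the device is in the triode region.
I_D = k_p [V_ov · V_SD − ½ V_SD²] = 4.26 × [1.16 × 0.65 − 0.5 × 0.65²] = 2.31 mA.

Triode; I_D = 2.31 mA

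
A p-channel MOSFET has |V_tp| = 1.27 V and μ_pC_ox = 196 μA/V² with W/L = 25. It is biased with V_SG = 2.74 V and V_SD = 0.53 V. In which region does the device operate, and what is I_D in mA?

k_p = μ_pC_ox · (W/L) = 4.9 mA/V².
V_ov = V_SG − |V_tp| = 2.74 − 1.27 = 1.47 V.
Since V_SD = 0.53 V < V_ov = 1.47 V, the device is in the triode region.
I_D = k_p [V_ov · V_SD − ½ V_SD²] = 4.9 × [1.47 × 0.53 − 0.5 × 0.53²] = 3.13 mA.

Triode; I_D = 3.13 mA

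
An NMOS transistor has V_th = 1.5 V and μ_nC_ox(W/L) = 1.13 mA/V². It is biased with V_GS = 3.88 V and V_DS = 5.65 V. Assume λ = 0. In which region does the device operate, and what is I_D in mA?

V_ov = V_GS − V_th = 3.88 − 1.5 = 2.38 V.
Since V_DS = 5.65 V ≥ V_ov = 2.38 V, the device is in saturation.
I_D = ½ k_n V_ov² = 0.5 × 1.13 × 2.38² = 3.2 mA.

Saturation; I_D = 3.20 mA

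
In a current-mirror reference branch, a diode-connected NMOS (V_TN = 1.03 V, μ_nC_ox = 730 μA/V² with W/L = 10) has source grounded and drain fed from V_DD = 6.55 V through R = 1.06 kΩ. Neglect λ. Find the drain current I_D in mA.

With gate tied to drain, V_GS = V_DS ≥ V_GS − V_TN, so the device is in saturation.
k_n = μ_nC_ox · (W/L) = 7.3 mA/V².
KCL at the drain: ½ k_n (V_GS − V_TN)² = (V_DD − V_GS)/R.
Let x = V_GS − 1.03. Then 3.87 x² + x − 5.52 = 0, giving x = 1.07 V (positive root), so V_GS = 2.1 V.
I_D = (V_DD − V_GS)/R = (6.55 − 2.1) / 1.06 = 4.2 mA.

I_D = 4.20 mA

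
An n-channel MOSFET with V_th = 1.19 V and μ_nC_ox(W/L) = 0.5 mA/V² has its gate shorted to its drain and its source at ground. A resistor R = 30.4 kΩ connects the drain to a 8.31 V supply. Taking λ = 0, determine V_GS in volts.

With gate tied to drain, V_GS = V_DS ≥ V_GS − V_th, so the device is in saturation.
KCL at the drain: ½ k_n (V_GS − V_th)² = (V_DD − V_GS)/R.
Let x = V_GS − 1.19. Then 7.6 x² + x − 7.12 = 0, giving x = 0.904 V (positive root), so V_GS = 2.09 V.
I_D = (V_DD − V_GS)/R = (8.31 − 2.09) / 30.4 = 0.204 mA.

V_GS = 2.09 V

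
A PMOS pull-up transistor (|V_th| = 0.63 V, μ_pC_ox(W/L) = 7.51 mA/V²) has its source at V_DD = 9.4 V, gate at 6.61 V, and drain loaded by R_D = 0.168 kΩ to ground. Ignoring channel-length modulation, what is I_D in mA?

V_SG = V_DD − V_G = 9.4 − 6.61 = 2.79 V, so V_ov = 2.79 − 0.63 = 2.16 V.
Assume saturation: I_D = ½ k_p V_ov² = 0.5 × 7.51 × 2.16² = 17.5 mA, giving V_SD = V_DD − I_D R_D = 9.4 − 17.5 × 0.168 = 6.46 V.
V_SD = 6.46 V ≥ V_ov = 2.16 V, confirming saturation.

I_D = 17.5 mA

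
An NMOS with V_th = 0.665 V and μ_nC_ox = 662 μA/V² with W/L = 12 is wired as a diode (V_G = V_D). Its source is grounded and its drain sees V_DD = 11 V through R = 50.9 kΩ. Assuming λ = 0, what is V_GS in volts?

V_GS = 0.889 V

With gate tied to drain, V_GS = V_DS ≥ V_GS − V_th, so the device is in saturation.
k_n = μ_nC_ox · (W/L) = 7.944 mA/V².
KCL at the drain: ½ k_n (V_GS − V_th)² = (V_DD − V_GS)/R.
Let x = V_GS − 0.665. Then 202 x² + x − 10.34 = 0, giving x = 0.224 V (positive root), so V_GS = 0.889 V.
I_D = (V_DD − V_GS)/R = (11 − 0.889) / 50.9 = 0.199 mA.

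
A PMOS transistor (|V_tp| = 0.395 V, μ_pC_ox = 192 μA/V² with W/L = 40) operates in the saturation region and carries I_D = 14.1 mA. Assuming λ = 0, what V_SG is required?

k_p = μ_pC_ox · (W/L) = 7.68 mA/V².
In saturation I_D = ½ k_p (V_SG − |V_tp|)², so V_SG − |V_tp| = √(2 I_D / k_p) = √(2 × 14.1 / 7.68) = 1.92 V.
V_SG = 0.395 + 1.92 = 2.31 V.

V_SG = 2.31 V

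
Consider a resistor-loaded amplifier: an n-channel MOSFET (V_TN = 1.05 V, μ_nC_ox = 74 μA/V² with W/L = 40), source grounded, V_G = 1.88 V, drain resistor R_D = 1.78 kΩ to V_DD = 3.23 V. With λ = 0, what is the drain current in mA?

V_GS = V_G = 1.88 V, so V_ov = 1.88 − 1.05 = 0.83 V.
k_n = μ_nC_ox · (W/L) = 2.96 mA/V².
Assume saturation: I_D = ½ k_n V_ov² = 0.5 × 2.96 × 0.83² = 1.02 mA, giving V_DS = V_DD − I_D R_D = 3.23 − 1.02 × 1.78 = 1.42 V.
V_DS = 1.42 V ≥ V_ov = 0.83 V, confirming saturation.

I_D = 1.02 mA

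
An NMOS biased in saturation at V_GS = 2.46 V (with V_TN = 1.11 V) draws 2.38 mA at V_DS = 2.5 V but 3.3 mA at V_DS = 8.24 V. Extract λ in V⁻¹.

With V_GS fixed, I_D ∝ (1 + λ V_DS) in saturation, so I_D2/I_D1 = (1 + λ V_DS2)/(1 + λ V_DS1).
3.3/2.38 = 1.387 = (1 + 8.24 λ)/(1 + 2.5 λ).
Solving: λ (I_D1 V_DS2 − I_D2 V_DS1) = I_D2 − I_D1, so λ = (3.3 − 2.38) / (2.38 × 8.24 − 3.3 × 2.5) = 0.92 / 11.4 = 0.081 V⁻¹.

λ = 0.0810 V⁻¹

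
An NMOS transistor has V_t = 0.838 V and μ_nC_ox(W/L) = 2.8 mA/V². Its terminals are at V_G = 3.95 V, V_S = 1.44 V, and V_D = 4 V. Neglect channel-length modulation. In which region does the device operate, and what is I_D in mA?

V_GS = V_G − V_S = 3.95 − 1.44 = 2.51 V; V_DS = V_D − V_S = 4 − 1.44 = 2.56 V.
V_ov = V_GS − V_t = 2.51 − 0.838 = 1.67 V.
Since V_DS = 2.56 V ≥ V_ov = 1.67 V, the device is in saturation.
I_D = ½ k_n V_ov² = 0.5 × 2.8 × 1.67² = 3.91 mA.

Saturation; I_D = 3.91 mA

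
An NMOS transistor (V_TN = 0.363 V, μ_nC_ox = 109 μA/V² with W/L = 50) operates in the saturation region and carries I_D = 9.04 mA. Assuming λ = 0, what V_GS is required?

V_GS = 2.18 V

k_n = μ_nC_ox · (W/L) = 5.45 mA/V².
In saturation I_D = ½ k_n (V_GS − V_TN)², so V_GS − V_TN = √(2 I_D / k_n) = √(2 × 9.04 / 5.45) = 1.82 V.
V_GS = 0.363 + 1.82 = 2.18 V.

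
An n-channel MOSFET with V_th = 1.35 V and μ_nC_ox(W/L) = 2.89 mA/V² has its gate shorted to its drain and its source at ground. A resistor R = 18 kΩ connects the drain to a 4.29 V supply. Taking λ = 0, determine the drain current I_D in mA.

With gate tied to drain, V_GS = V_DS ≥ V_GS − V_th, so the device is in saturation.
KCL at the drain: ½ k_n (V_GS − V_th)² = (V_DD − V_GS)/R.
Let x = V_GS − 1.35. Then 26 x² + x − 2.94 = 0, giving x = 0.318 V (positive root), so V_GS = 1.67 V.
I_D = (V_DD − V_GS)/R = (4.29 − 1.67) / 18 = 0.146 mA.

I_D = 0.146 mA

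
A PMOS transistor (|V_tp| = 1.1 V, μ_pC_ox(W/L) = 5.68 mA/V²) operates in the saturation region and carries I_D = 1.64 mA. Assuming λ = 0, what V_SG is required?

V_SG = 1.86 V

In saturation I_D = ½ k_p (V_SG − |V_tp|)², so V_SG − |V_tp| = √(2 I_D / k_p) = √(2 × 1.64 / 5.68) = 0.76 V.
V_SG = 1.1 + 0.76 = 1.86 V.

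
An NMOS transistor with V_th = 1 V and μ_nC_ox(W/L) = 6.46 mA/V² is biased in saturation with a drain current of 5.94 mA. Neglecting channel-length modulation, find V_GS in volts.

In saturation I_D = ½ k_n (V_GS − V_th)², so V_GS − V_th = √(2 I_D / k_n) = √(2 × 5.94 / 6.46) = 1.36 V.
V_GS = 1 + 1.36 = 2.36 V.

V_GS = 2.36 V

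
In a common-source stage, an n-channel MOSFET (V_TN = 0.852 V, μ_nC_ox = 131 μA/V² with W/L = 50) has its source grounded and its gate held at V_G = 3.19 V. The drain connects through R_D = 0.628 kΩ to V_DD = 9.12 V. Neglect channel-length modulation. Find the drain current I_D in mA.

I_D = 12.8 mA

V_GS = V_G = 3.19 V, so V_ov = 3.19 − 0.852 = 2.34 V.
k_n = μ_nC_ox · (W/L) = 6.55 mA/V².
Assume saturation: I_D = ½ k_n V_ov² = 0.5 × 6.55 × 2.34² = 17.9 mA, giving V_DS = V_DD − I_D R_D = 9.12 − 17.9 × 0.628 = -2.12 V.
But -2.12 V < V_ov = 2.34 V, so the device is actually in triode.
In triode I_D = k_n[V_ov V_DS − ½ V_DS²] and I_D = (V_DD − V_DS)/R_D. Equating: 2.06 V_DS² − 10.62 V_DS + 9.12 = 0, giving V_DS = 1.09 V (the root below V_ov).
I_D = (9.12 − 1.09) / 0.628 = 12.8 mA.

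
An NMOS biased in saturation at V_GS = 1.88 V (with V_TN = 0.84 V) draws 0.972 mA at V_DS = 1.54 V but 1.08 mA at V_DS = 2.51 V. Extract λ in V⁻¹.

λ = 0.139 V⁻¹

With V_GS fixed, I_D ∝ (1 + λ V_DS) in saturation, so I_D2/I_D1 = (1 + λ V_DS2)/(1 + λ V_DS1).
1.08/0.972 = 1.111 = (1 + 2.51 λ)/(1 + 1.54 λ).
Solving: λ (I_D1 V_DS2 − I_D2 V_DS1) = I_D2 − I_D1, so λ = (1.08 − 0.972) / (0.972 × 2.51 − 1.08 × 1.54) = 0.108 / 0.777 = 0.139 V⁻¹.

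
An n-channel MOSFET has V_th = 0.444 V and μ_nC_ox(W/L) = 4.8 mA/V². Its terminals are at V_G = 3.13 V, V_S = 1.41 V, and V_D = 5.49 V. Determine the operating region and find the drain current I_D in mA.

V_GS = V_G − V_S = 3.13 − 1.41 = 1.72 V; V_DS = V_D − V_S = 5.49 − 1.41 = 4.08 V.
V_ov = V_GS − V_th = 1.72 − 0.444 = 1.28 V.
Since V_DS = 4.08 V ≥ V_ov = 1.28 V, the device is in saturation.
I_D = ½ k_n V_ov² = 0.5 × 4.8 × 1.28² = 3.91 mA.

Saturation; I_D = 3.91 mA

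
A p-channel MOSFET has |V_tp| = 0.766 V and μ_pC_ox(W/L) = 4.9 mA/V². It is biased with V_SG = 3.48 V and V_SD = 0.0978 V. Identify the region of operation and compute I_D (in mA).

V_ov = V_SG − |V_tp| = 3.48 − 0.766 = 2.71 V.
Since V_SD = 0.0978 V < V_ov = 2.71 V, the device is in the triode region.
I_D = k_p [V_ov · V_SD − ½ V_SD²] = 4.9 × [2.71 × 0.0978 − 0.5 × 0.0978²] = 1.28 mA.

Triode; I_D = 1.28 mA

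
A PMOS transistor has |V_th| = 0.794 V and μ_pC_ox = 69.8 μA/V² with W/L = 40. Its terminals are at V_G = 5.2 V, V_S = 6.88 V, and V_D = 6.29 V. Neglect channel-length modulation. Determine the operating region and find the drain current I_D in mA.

V_SG = V_S − V_G = 6.88 − 5.2 = 1.68 V; V_SD = V_S − V_D = 6.88 − 6.29 = 0.59 V.
k_p = μ_pC_ox · (W/L) = 2.792 mA/V².
V_ov = V_SG − |V_th| = 1.68 − 0.794 = 0.886 V.
Since V_SD = 0.59 V < V_ov = 0.886 V, the device is in the triode region.
I_D = k_p [V_ov · V_SD − ½ V_SD²] = 2.792 × [0.886 × 0.59 − 0.5 × 0.59²] = 0.974 mA.

Triode; I_D = 0.974 mA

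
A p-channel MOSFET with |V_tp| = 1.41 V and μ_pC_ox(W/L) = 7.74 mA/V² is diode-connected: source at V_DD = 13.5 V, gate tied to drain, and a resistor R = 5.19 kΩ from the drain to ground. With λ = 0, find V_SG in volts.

V_SG = 2.16 V

With gate tied to drain, V_SG = V_SD ≥ V_SG − |V_tp|, so the device is in saturation.
KCL at the drain: ½ k_p (V_SG − |V_tp|)² = (V_DD − V_SG)/R.
Let x = V_SG − 1.41. Then 20.1 x² + x − 12.09 = 0, giving x = 0.751 V (positive root), so V_SG = 2.16 V.
I_D = (V_DD − V_SG)/R = (13.5 − 2.16) / 5.19 = 2.18 mA.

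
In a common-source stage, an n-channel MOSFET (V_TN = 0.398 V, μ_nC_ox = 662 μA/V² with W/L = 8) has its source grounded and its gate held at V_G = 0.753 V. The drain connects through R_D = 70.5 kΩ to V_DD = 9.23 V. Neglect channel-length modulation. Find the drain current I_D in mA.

I_D = 0.130 mA

V_GS = V_G = 0.753 V, so V_ov = 0.753 − 0.398 = 0.355 V.
k_n = μ_nC_ox · (W/L) = 5.296 mA/V².
Assume saturation: I_D = ½ k_n V_ov² = 0.5 × 5.296 × 0.355² = 0.334 mA, giving V_DS = V_DD − I_D R_D = 9.23 − 0.334 × 70.5 = -14.3 V.
But -14.3 V < V_ov = 0.355 V, so the device is actually in triode.
In triode I_D = k_n[V_ov V_DS − ½ V_DS²] and I_D = (V_DD − V_DS)/R_D. Equating: 187 V_DS² − 133.5 V_DS + 9.23 = 0, giving V_DS = 0.0775 V (the root below V_ov).
I_D = (9.23 − 0.0775) / 70.5 = 0.13 mA.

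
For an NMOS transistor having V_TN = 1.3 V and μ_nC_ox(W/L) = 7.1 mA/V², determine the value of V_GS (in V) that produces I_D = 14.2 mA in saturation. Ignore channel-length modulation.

V_GS = 3.30 V

In saturation I_D = ½ k_n (V_GS − V_TN)², so V_GS − V_TN = √(2 I_D / k_n) = √(2 × 14.2 / 7.1) = 2 V.
V_GS = 1.3 + 2 = 3.3 V.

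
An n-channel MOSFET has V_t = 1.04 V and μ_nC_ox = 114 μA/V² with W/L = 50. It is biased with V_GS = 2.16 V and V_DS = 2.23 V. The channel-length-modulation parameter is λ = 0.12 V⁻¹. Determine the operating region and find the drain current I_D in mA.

Saturation; I_D = 4.53 mA

k_n = μ_nC_ox · (W/L) = 5.7 mA/V².
V_ov = V_GS − V_t = 2.16 − 1.04 = 1.12 V.
Since V_DS = 2.23 V ≥ V_ov = 1.12 V, the device is in saturation.
I_D = ½ k_n V_ov² (1 + λ V_DS) = 0.5 × 5.7 × 1.12² × (1 + 0.12 × 2.23) = 4.53 mA.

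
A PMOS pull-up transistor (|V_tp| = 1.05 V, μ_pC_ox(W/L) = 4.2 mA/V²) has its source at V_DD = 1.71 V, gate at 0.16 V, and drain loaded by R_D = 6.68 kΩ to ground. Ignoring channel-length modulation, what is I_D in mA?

I_D = 0.237 mA

V_SG = V_DD − V_G = 1.71 − 0.16 = 1.55 V, so V_ov = 1.55 − 1.05 = 0.5 V.
Assume saturation: I_D = ½ k_p V_ov² = 0.5 × 4.2 × 0.5² = 0.525 mA, giving V_SD = V_DD − I_D R_D = 1.71 − 0.525 × 6.68 = -1.8 V.
But -1.8 V < V_ov = 0.5 V, so the device is actually in triode.
In triode I_D = k_p[V_ov V_SD − ½ V_SD²] and I_D = (V_DD − V_SD)/R_D. Equating: 14 V_SD² − 15.03 V_SD + 1.71 = 0, giving V_SD = 0.129 V (the root below V_ov).
I_D = (1.71 − 0.129) / 6.68 = 0.237 mA.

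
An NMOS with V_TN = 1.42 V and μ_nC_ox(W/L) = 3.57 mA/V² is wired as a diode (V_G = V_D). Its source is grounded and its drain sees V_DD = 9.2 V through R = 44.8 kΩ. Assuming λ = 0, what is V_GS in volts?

With gate tied to drain, V_GS = V_DS ≥ V_GS − V_TN, so the device is in saturation.
KCL at the drain: ½ k_n (V_GS − V_TN)² = (V_DD − V_GS)/R.
Let x = V_GS − 1.42. Then 80 x² + x − 7.78 = 0, giving x = 0.306 V (positive root), so V_GS = 1.73 V.
I_D = (V_DD − V_GS)/R = (9.2 − 1.73) / 44.8 = 0.167 mA.

V_GS = 1.73 V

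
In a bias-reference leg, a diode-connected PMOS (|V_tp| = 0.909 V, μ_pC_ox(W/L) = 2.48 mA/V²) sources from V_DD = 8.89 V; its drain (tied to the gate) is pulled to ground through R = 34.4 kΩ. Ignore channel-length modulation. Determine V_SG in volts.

With gate tied to drain, V_SG = V_SD ≥ V_SG − |V_tp|, so the device is in saturation.
KCL at the drain: ½ k_p (V_SG − |V_tp|)² = (V_DD − V_SG)/R.
Let x = V_SG − 0.909. Then 42.7 x² + x − 7.981 = 0, giving x = 0.421 V (positive root), so V_SG = 1.33 V.
I_D = (V_DD − V_SG)/R = (8.89 − 1.33) / 34.4 = 0.22 mA.

V_SG = 1.33 V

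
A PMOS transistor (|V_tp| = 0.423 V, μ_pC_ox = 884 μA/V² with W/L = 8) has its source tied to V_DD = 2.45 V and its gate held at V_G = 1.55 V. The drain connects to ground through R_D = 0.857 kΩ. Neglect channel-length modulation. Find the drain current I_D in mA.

V_SG = V_DD − V_G = 2.45 − 1.55 = 0.9 V, so V_ov = 0.9 − 0.423 = 0.477 V.
k_p = μ_pC_ox · (W/L) = 7.072 mA/V².
Assume saturation: I_D = ½ k_p V_ov² = 0.5 × 7.072 × 0.477² = 0.805 mA, giving V_SD = V_DD − I_D R_D = 2.45 − 0.805 × 0.857 = 1.76 V.
V_SD = 1.76 V ≥ V_ov = 0.477 V, confirming saturation.

I_D = 0.805 mA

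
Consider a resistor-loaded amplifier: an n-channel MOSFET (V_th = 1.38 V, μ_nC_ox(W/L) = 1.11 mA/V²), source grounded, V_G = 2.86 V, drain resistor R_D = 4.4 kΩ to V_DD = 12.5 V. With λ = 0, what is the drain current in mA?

I_D = 1.22 mA

V_GS = V_G = 2.86 V, so V_ov = 2.86 − 1.38 = 1.48 V.
Assume saturation: I_D = ½ k_n V_ov² = 0.5 × 1.11 × 1.48² = 1.22 mA, giving V_DS = V_DD − I_D R_D = 12.5 − 1.22 × 4.4 = 7.15 V.
V_DS = 7.15 V ≥ V_ov = 1.48 V, confirming saturation.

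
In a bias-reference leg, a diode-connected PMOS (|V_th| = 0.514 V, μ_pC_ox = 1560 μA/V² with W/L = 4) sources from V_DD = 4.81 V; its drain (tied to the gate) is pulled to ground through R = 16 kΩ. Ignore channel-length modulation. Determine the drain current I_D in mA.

With gate tied to drain, V_SG = V_SD ≥ V_SG − |V_th|, so the device is in saturation.
k_p = μ_pC_ox · (W/L) = 6.24 mA/V².
KCL at the drain: ½ k_p (V_SG − |V_th|)² = (V_DD − V_SG)/R.
Let x = V_SG − 0.514. Then 49.9 x² + x − 4.296 = 0, giving x = 0.284 V (positive root), so V_SG = 0.798 V.
I_D = (V_DD − V_SG)/R = (4.81 − 0.798) / 16 = 0.251 mA.

I_D = 0.251 mA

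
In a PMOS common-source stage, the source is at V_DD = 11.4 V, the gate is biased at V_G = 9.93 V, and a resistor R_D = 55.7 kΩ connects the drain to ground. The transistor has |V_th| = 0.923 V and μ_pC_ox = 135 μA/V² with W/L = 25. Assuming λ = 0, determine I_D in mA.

V_SG = V_DD − V_G = 11.4 − 9.93 = 1.47 V, so V_ov = 1.47 − 0.923 = 0.547 V.
k_p = μ_pC_ox · (W/L) = 3.375 mA/V².
Assume saturation: I_D = ½ k_p V_ov² = 0.5 × 3.375 × 0.547² = 0.505 mA, giving V_SD = V_DD − I_D R_D = 11.4 − 0.505 × 55.7 = -16.7 V.
But -16.7 V < V_ov = 0.547 V, so the device is actually in triode.
In triode I_D = k_p[V_ov V_SD − ½ V_SD²] and I_D = (V_DD − V_SD)/R_D. Equating: 94 V_SD² − 103.8 V_SD + 11.4 = 0, giving V_SD = 0.124 V (the root below V_ov).
I_D = (11.4 − 0.124) / 55.7 = 0.202 mA.

I_D = 0.202 mA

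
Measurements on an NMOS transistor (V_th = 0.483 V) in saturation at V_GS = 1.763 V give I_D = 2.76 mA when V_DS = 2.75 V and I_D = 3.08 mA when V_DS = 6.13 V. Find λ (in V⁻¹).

λ = 0.0379 V⁻¹

With V_GS fixed, I_D ∝ (1 + λ V_DS) in saturation, so I_D2/I_D1 = (1 + λ V_DS2)/(1 + λ V_DS1).
3.08/2.76 = 1.116 = (1 + 6.13 λ)/(1 + 2.75 λ).
Solving: λ (I_D1 V_DS2 − I_D2 V_DS1) = I_D2 − I_D1, so λ = (3.08 − 2.76) / (2.76 × 6.13 − 3.08 × 2.75) = 0.32 / 8.45 = 0.0379 V⁻¹.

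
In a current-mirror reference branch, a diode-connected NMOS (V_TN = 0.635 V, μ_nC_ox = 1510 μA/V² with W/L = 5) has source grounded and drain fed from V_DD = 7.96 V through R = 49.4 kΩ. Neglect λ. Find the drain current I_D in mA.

I_D = 0.144 mA

With gate tied to drain, V_GS = V_DS ≥ V_GS − V_TN, so the device is in saturation.
k_n = μ_nC_ox · (W/L) = 7.55 mA/V².
KCL at the drain: ½ k_n (V_GS − V_TN)² = (V_DD − V_GS)/R.
Let x = V_GS − 0.635. Then 186 x² + x − 7.325 = 0, giving x = 0.196 V (positive root), so V_GS = 0.831 V.
I_D = (V_DD − V_GS)/R = (7.96 − 0.831) / 49.4 = 0.144 mA.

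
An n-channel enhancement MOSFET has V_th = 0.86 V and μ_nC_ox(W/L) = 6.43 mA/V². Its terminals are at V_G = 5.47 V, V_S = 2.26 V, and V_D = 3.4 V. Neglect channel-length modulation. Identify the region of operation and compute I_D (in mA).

V_GS = V_G − V_S = 5.47 − 2.26 = 3.21 V; V_DS = V_D − V_S = 3.4 − 2.26 = 1.14 V.
V_ov = V_GS − V_th = 3.21 − 0.86 = 2.35 V.
Since V_DS = 1.14 V < V_ov = 2.35 V, the device is in the triode region.
I_D = k_n [V_ov · V_DS − ½ V_DS²] = 6.43 × [2.35 × 1.14 − 0.5 × 1.14²] = 13 mA.

Triode; I_D = 13.0 mA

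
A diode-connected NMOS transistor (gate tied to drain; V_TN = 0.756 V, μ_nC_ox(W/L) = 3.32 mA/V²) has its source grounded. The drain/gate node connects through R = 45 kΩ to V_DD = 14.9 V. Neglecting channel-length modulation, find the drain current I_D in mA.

I_D = 0.305 mA

With gate tied to drain, V_GS = V_DS ≥ V_GS − V_TN, so the device is in saturation.
KCL at the drain: ½ k_n (V_GS − V_TN)² = (V_DD − V_GS)/R.
Let x = V_GS − 0.756. Then 74.7 x² + x − 14.14 = 0, giving x = 0.428 V (positive root), so V_GS = 1.18 V.
I_D = (V_DD − V_GS)/R = (14.9 − 1.18) / 45 = 0.305 mA.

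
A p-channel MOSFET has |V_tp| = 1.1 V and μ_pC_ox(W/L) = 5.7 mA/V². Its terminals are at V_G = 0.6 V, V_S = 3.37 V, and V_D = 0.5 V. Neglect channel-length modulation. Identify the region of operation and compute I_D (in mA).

V_SG = V_S − V_G = 3.37 − 0.6 = 2.77 V; V_SD = V_S − V_D = 3.37 − 0.5 = 2.87 V.
V_ov = V_SG − |V_tp| = 2.77 − 1.1 = 1.67 V.
Since V_SD = 2.87 V ≥ V_ov = 1.67 V, the device is in saturation.
I_D = ½ k_p V_ov² = 0.5 × 5.7 × 1.67² = 7.95 mA.

Saturation; I_D = 7.95 mA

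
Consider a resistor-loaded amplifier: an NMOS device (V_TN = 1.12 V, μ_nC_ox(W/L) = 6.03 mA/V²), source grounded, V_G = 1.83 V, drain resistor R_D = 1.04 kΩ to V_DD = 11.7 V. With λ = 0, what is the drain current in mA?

I_D = 1.52 mA

V_GS = V_G = 1.83 V, so V_ov = 1.83 − 1.12 = 0.71 V.
Assume saturation: I_D = ½ k_n V_ov² = 0.5 × 6.03 × 0.71² = 1.52 mA, giving V_DS = V_DD − I_D R_D = 11.7 − 1.52 × 1.04 = 10.1 V.
V_DS = 10.1 V ≥ V_ov = 0.71 V, confirming saturation.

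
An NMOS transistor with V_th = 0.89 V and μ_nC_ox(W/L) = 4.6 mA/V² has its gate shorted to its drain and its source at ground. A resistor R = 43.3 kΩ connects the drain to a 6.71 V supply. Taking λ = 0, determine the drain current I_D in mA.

With gate tied to drain, V_GS = V_DS ≥ V_GS − V_th, so the device is in saturation.
KCL at the drain: ½ k_n (V_GS − V_th)² = (V_DD − V_GS)/R.
Let x = V_GS − 0.89. Then 99.6 x² + x − 5.82 = 0, giving x = 0.237 V (positive root), so V_GS = 1.13 V.
I_D = (V_DD − V_GS)/R = (6.71 − 1.13) / 43.3 = 0.129 mA.

I_D = 0.129 mA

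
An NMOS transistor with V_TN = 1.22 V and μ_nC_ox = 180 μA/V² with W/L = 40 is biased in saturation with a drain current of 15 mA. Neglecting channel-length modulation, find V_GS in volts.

V_GS = 3.26 V

k_n = μ_nC_ox · (W/L) = 7.2 mA/V².
In saturation I_D = ½ k_n (V_GS − V_TN)², so V_GS − V_TN = √(2 I_D / k_n) = √(2 × 15 / 7.2) = 2.04 V.
V_GS = 1.22 + 2.04 = 3.26 V.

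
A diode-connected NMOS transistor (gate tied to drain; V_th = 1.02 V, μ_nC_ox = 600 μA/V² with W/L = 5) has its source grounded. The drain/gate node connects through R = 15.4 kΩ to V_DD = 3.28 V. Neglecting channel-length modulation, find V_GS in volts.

V_GS = 1.31 V

With gate tied to drain, V_GS = V_DS ≥ V_GS − V_th, so the device is in saturation.
k_n = μ_nC_ox · (W/L) = 3 mA/V².
KCL at the drain: ½ k_n (V_GS − V_th)² = (V_DD − V_GS)/R.
Let x = V_GS − 1.02. Then 23.1 x² + x − 2.26 = 0, giving x = 0.292 V (positive root), so V_GS = 1.31 V.
I_D = (V_DD − V_GS)/R = (3.28 − 1.31) / 15.4 = 0.128 mA.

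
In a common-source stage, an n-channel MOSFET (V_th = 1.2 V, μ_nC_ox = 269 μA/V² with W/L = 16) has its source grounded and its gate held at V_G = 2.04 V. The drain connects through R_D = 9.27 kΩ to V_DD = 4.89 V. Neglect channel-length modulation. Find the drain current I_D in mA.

I_D = 0.511 mA

V_GS = V_G = 2.04 V, so V_ov = 2.04 − 1.2 = 0.84 V.
k_n = μ_nC_ox · (W/L) = 4.304 mA/V².
Assume saturation: I_D = ½ k_n V_ov² = 0.5 × 4.304 × 0.84² = 1.52 mA, giving V_DS = V_DD − I_D R_D = 4.89 − 1.52 × 9.27 = -9.19 V.
But -9.19 V < V_ov = 0.84 V, so the device is actually in triode.
In triode I_D = k_n[V_ov V_DS − ½ V_DS²] and I_D = (V_DD − V_DS)/R_D. Equating: 19.9 V_DS² − 34.51 V_DS + 4.89 = 0, giving V_DS = 0.156 V (the root below V_ov).
I_D = (4.89 − 0.156) / 9.27 = 0.511 mA.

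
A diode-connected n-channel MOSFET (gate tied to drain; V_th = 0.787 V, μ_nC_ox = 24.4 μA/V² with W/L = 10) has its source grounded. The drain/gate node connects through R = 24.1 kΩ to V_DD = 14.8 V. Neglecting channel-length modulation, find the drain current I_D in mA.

With gate tied to drain, V_GS = V_DS ≥ V_GS − V_th, so the device is in saturation.
k_n = μ_nC_ox · (W/L) = 0.244 mA/V².
KCL at the drain: ½ k_n (V_GS − V_th)² = (V_DD − V_GS)/R.
Let x = V_GS − 0.787. Then 2.94 x² + x − 14.01 = 0, giving x = 2.02 V (positive root), so V_GS = 2.81 V.
I_D = (V_DD − V_GS)/R = (14.8 − 2.81) / 24.1 = 0.498 mA.

I_D = 0.498 mA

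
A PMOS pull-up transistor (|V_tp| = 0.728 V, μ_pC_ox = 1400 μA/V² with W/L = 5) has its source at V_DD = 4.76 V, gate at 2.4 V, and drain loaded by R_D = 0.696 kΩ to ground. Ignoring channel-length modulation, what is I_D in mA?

V_SG = V_DD − V_G = 4.76 − 2.4 = 2.36 V, so V_ov = 2.36 − 0.728 = 1.63 V.
k_p = μ_pC_ox · (W/L) = 7 mA/V².
Assume saturation: I_D = ½ k_p V_ov² = 0.5 × 7 × 1.63² = 9.32 mA, giving V_SD = V_DD − I_D R_D = 4.76 − 9.32 × 0.696 = -1.73 V.
But -1.73 V < V_ov = 1.63 V, so the device is actually in triode.
In triode I_D = k_p[V_ov V_SD − ½ V_SD²] and I_D = (V_DD − V_SD)/R_D. Equating: 2.44 V_SD² − 8.951 V_SD + 4.76 = 0, giving V_SD = 0.645 V (the root below V_ov).
I_D = (4.76 − 0.645) / 0.696 = 5.91 mA.

I_D = 5.91 mA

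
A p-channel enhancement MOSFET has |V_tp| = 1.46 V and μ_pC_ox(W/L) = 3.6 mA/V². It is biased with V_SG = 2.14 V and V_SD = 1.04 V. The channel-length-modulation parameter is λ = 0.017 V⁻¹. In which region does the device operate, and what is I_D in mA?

V_ov = V_SG − |V_tp| = 2.14 − 1.46 = 0.68 V.
Since V_SD = 1.04 V ≥ V_ov = 0.68 V, the device is in saturation.
I_D = ½ k_p V_ov² (1 + λ V_SD) = 0.5 × 3.6 × 0.68² × (1 + 0.017 × 1.04) = 0.847 mA.

Saturation; I_D = 0.847 mA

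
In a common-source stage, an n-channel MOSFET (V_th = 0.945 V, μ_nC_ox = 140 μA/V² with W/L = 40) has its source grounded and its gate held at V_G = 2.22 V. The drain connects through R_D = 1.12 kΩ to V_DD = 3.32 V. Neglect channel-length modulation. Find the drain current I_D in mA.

V_GS = V_G = 2.22 V, so V_ov = 2.22 − 0.945 = 1.28 V.
k_n = μ_nC_ox · (W/L) = 5.6 mA/V².
Assume saturation: I_D = ½ k_n V_ov² = 0.5 × 5.6 × 1.28² = 4.55 mA, giving V_DS = V_DD − I_D R_D = 3.32 − 4.55 × 1.12 = -1.78 V.
But -1.78 V < V_ov = 1.28 V, so the device is actually in triode.
In triode I_D = k_n[V_ov V_DS − ½ V_DS²] and I_D = (V_DD − V_DS)/R_D. Equating: 3.14 V_DS² − 8.997 V_DS + 3.32 = 0, giving V_DS = 0.435 V (the root below V_ov).
I_D = (3.32 − 0.435) / 1.12 = 2.58 mA.

I_D = 2.58 mA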